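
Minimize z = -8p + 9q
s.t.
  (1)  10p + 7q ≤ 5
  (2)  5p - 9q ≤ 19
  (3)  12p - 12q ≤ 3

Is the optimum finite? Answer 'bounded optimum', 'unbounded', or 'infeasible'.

bounded optimum

Corner points and z = -8p + 9q:
  (27/68, 5/34) → z = -63/34
  (-67/16, -71/16) → z = -103/16
The feasible region has finitely many vertices and no improving ray; the minimum is -103/16 at (-67/16, -71/16).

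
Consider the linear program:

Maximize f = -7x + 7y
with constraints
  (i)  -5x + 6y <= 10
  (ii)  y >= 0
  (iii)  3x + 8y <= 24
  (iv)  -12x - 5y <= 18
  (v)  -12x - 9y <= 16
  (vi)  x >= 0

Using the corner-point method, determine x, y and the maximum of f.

x = 0, y = 5/3, maximum f = 35/3

Extreme points and f = -7x + 7y:
  (32/29, 75/29) → f = 301/29
  (0, 5/3) → f = 35/3
  (8, 0) → f = -56
  (0, 0) → f = 0

The binding constraints are -5x + 6y = 10 and x = 0.
Solving simultaneously gives x = 0, y = 5/3.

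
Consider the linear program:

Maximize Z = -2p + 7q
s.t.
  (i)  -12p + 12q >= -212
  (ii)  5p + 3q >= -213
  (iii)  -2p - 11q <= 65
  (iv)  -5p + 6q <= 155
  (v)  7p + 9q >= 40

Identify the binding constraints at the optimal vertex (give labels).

Corner points and Z = -2p + 7q:
  (261, 730/3) → Z = 3544/3
  (199/16, -251/48) → Z = -2951/48
  (-385/29, 1285/87) → Z = 11305/87

The maximum is at (261, 730/3). Substituting into each constraint, equality holds for (i) and (iv); the remaining constraints have slack.

(i) and (iv)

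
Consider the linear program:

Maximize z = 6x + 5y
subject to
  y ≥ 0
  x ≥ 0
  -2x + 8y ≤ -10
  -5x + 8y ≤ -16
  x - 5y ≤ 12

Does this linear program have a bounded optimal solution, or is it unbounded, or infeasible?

unbounded

From the feasible point (5, 0), moving in the direction (5, 1) keeps every constraint satisfied while z increases without bound.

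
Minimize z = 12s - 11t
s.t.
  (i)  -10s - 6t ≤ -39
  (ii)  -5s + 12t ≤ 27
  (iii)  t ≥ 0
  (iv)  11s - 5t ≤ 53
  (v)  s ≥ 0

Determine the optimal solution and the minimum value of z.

Feasible corners and z = 12s - 11t:
  (51/25, 31/10) → z = -481/50
  (39/10, 0) → z = 234/5
  (771/107, 562/107) → z = 3070/107
  (53/11, 0) → z = 636/11

The optimum lies where -10s - 6t = -39 and -5s + 12t = 27.
Solving simultaneously gives s = 51/25, t = 31/10.

s = 51/25, t = 31/10, minimum z = -481/50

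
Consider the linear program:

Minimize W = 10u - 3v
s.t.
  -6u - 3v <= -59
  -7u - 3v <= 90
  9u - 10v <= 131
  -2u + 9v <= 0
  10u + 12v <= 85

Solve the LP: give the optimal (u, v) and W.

u = 151/14, v = -40/21, minimum W = 795/7

Corner points and W = 10u - 3v:
  (983/87, -85/29) → W = 10595/87
  (151/14, -40/21) → W = 795/7
  (1211/104, -545/208) → W = 25855/208

At the optimal vertex, -6u - 3v = -59 and 10u + 12v = 85.
Solving simultaneously gives u = 151/14, v = -40/21.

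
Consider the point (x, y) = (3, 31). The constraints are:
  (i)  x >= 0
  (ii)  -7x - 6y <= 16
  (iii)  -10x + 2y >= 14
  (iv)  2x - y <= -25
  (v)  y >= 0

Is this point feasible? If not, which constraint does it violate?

(i): 3 ≥ 0 ✓
(ii): -207 ≤ 16 ✓
(iii): 32 ≥ 14 ✓
(iv): -25 ≤ -25 ✓
(v): 31 ≥ 0 ✓

feasible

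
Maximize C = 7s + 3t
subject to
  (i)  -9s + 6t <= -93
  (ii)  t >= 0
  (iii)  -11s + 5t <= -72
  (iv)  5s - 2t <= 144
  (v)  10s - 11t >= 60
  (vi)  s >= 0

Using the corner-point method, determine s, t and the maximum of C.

s = 1464/35, t = 228/7, maximum C = 13668/35

The binding constraints are 5s - 2t = 144 and 10s - 11t = 60.
Solving simultaneously gives s = 1464/35, t = 228/7.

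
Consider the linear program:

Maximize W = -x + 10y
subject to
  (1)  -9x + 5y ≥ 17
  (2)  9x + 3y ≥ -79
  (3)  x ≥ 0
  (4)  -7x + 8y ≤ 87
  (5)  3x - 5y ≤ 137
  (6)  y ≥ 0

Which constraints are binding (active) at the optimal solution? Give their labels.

(1) and (4)

Feasible corners and W = -x + 10y:
  (0, 17/5) → W = 34
  (299/37, 664/37) → W = 6341/37
  (0, 87/8) → W = 435/4

The maximum is at (299/37, 664/37). Substituting into each constraint, equality holds for (1) and (4); the remaining constraints have slack.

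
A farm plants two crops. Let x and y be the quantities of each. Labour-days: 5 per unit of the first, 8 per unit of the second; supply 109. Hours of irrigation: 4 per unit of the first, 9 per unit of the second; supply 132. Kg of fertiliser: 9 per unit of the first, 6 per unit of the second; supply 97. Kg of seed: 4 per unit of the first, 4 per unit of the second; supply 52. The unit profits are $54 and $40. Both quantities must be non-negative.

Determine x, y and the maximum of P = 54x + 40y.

x = 19/3, y = 20/3, maximum P = 1826/3

The optimum lies where 9x + 6y = 97 and 4x + 4y = 52.
Solving simultaneously gives x = 19/3, y = 20/3.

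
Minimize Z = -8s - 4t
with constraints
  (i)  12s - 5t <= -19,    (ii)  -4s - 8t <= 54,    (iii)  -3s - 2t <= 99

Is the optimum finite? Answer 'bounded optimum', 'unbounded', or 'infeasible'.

From the feasible point (-211/58, -143/29), moving in the direction (5, 12) keeps every constraint satisfied while Z decreases without bound.

unbounded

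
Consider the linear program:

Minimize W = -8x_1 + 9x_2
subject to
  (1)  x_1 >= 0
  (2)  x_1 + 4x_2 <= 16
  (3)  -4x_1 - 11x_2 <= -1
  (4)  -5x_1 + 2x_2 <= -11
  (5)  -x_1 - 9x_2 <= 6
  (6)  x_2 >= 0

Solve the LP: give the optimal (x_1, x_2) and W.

Vertices and W = -8x_1 + 9x_2:
  (38/11, 69/22) → W = 13/22
  (16, 0) → W = -128
  (11/5, 0) → W = -88/5

x_1 = 16, x_2 = 0, minimum W = -128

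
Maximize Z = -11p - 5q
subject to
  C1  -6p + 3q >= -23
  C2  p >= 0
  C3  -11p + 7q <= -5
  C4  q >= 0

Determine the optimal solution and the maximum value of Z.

Vertices and Z = -11p - 5q:
  (146/9, 223/9) → Z = -907/3
  (23/6, 0) → Z = -253/6
  (5/11, 0) → Z = -5

p = 5/11, q = 0, maximum Z = -5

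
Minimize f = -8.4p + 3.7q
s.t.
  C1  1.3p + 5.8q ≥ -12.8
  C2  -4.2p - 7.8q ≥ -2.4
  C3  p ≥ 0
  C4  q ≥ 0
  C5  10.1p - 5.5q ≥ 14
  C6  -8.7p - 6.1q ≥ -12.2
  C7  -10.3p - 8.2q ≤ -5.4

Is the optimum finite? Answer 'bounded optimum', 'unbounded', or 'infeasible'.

infeasible

The boundaries 1.3p + 5.8q = -12.8 and -8.7p - 6.1q = -12.2 meet at (14884/4253, -12722/4253), but that point violates q ≥ 0. Every candidate vertex is excluded by some other constraint, so the feasible region is empty.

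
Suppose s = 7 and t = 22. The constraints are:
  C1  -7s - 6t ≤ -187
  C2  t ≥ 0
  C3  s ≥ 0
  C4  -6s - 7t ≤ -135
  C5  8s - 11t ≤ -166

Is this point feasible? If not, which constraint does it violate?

Constraint C1: -7s - 6t = -181, which is not ≤ -187. All other constraints are satisfied.

not feasible — violates C1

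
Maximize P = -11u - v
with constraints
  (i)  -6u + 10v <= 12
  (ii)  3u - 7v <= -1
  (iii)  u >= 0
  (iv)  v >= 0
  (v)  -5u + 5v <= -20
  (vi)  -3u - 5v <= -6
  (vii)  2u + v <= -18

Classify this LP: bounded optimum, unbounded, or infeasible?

The boundaries -6u + 10v = 12 and -5u + 5v = -20 meet at (13, 9), but that point violates 2u + v ≤ -18. Every candidate vertex is excluded by some other constraint, so the feasible region is empty.

infeasible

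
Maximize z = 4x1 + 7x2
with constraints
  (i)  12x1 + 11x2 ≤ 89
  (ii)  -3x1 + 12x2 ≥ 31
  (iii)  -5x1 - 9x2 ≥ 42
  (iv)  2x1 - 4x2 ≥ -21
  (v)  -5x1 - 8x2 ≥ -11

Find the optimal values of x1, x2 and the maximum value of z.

x1 = -9, x2 = 1/3, maximum z = -101/3

The optimum lies where -3x1 + 12x2 = 31 and -5x1 - 9x2 = 42.
Solving simultaneously gives x1 = -9, x2 = 1/3.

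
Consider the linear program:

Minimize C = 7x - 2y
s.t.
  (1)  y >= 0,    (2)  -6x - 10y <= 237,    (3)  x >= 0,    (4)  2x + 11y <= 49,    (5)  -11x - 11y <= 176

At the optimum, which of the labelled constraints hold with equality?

(3) and (4)

Corner points and C = 7x - 2y:
  (0, 0) → C = 0
  (49/2, 0) → C = 343/2
  (0, 49/11) → C = -98/11

The minimum is at (0, 49/11). Substituting into each constraint, equality holds for (3) and (4); the remaining constraints have slack.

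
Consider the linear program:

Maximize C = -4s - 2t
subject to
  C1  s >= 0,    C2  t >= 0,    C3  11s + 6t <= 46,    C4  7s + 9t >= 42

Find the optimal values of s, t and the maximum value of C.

s = 0, t = 14/3, maximum C = -28/3

Extreme points and C = -4s - 2t:
  (0, 23/3) → C = -46/3
  (0, 14/3) → C = -28/3
  (54/19, 140/57) → C = -928/57

The binding constraints are s = 0 and 7s + 9t = 42.
Solving simultaneously gives s = 0, t = 14/3.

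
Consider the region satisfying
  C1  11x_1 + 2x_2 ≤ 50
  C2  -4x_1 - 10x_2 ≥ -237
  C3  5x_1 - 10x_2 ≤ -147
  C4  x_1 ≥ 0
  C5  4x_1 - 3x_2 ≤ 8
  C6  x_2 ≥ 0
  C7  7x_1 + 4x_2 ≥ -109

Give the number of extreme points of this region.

4

Intersecting each pair of boundary lines and keeping only the points that satisfy every inequality leaves:
  (13/51, 2407/102)
  (103/60, 1867/120)
  (0, 237/10)
  (0, 147/10)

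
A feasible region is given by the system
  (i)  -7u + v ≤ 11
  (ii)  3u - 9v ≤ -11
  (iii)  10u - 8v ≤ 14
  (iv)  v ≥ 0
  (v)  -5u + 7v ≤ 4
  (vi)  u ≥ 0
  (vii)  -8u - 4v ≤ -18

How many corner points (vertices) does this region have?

Of the 21 pairwise boundary intersections, those satisfying every inequality are:
  (107/33, 76/33)
  (41/24, 43/24)
  (13/3, 11/3)

3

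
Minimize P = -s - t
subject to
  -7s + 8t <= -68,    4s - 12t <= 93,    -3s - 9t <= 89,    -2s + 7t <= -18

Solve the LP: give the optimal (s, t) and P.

s = 435/4, t = 57/2, minimum P = -549/4

Extreme points and P = -s - t:
  (18/13, -379/52) → P = 307/52
  (332/33, 10/33) → P = -114/11
  (435/4, 57/2) → P = -549/4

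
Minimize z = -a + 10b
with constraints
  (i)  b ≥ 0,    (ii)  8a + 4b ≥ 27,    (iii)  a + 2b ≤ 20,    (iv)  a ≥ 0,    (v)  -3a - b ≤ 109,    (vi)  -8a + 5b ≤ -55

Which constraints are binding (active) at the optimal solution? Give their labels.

(i) and (iii)

Extreme points and z = -a + 10b:
  (20, 0) → z = -20
  (55/8, 0) → z = -55/8
  (10, 5) → z = 40

The minimum is at (20, 0). Substituting into each constraint, equality holds for (i) and (iii); the remaining constraints have slack.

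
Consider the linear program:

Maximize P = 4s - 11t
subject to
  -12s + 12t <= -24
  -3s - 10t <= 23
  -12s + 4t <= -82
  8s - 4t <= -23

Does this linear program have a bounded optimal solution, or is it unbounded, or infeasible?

The boundaries -12s + 12t = -24 and -12s + 4t = -82 meet at (37/4, 29/4), but that point violates 8s - 4t ≤ -23. Every candidate vertex is excluded by some other constraint, so the feasible region is empty.

infeasible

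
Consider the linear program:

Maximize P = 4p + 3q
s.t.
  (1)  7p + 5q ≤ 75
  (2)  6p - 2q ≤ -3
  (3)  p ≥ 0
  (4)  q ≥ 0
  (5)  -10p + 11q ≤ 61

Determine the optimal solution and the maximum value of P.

p = 89/46, q = 168/23, maximum P = 682/23

Vertices and P = 4p + 3q:
  (0, 3/2) → P = 9/2
  (89/46, 168/23) → P = 682/23
  (0, 61/11) → P = 183/11

The optimum lies where 6p - 2q = -3 and -10p + 11q = 61.
Solving simultaneously gives p = 89/46, q = 168/23.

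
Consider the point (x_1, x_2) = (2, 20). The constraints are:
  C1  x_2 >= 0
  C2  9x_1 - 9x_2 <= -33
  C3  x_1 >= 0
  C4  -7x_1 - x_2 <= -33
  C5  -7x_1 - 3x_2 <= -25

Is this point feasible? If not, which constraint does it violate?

feasible

C1: 20 ≥ 0 ✓
C2: -162 ≤ -33 ✓
C3: 2 ≥ 0 ✓
C4: -34 ≤ -33 ✓
C5: -74 ≤ -25 ✓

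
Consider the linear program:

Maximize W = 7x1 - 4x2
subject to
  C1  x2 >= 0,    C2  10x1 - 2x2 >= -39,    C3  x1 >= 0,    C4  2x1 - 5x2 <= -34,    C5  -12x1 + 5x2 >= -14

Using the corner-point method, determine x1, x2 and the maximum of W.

x1 = 24/5, x2 = 218/25, maximum W = -32/25

Extreme points and W = 7x1 - 4x2:
  (0, 39/2) → W = -78
  (0, 34/5) → W = -136/5
  (24/5, 218/25) → W = -32/25
The feasible region is unbounded (it extends along (5, 12), (1, 5)), but W strictly decreases along every unbounded feasible direction, so there is no improving ray and the maximum is attained at a vertex.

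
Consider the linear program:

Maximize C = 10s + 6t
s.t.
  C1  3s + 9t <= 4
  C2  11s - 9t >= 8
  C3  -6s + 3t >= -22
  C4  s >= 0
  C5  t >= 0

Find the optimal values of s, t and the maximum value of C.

Corner points and C = 10s + 6t:
  (6/7, 10/63) → C = 200/21
  (4/3, 0) → C = 40/3
  (8/11, 0) → C = 80/11

At the optimal vertex, 3s + 9t = 4 and t = 0.
Solving simultaneously gives s = 4/3, t = 0.

s = 4/3, t = 0, maximum C = 40/3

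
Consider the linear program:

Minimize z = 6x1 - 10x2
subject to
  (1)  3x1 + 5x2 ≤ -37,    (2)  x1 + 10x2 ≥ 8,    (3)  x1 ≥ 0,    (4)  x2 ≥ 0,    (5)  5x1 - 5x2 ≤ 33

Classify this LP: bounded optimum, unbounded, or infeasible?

The boundaries 3x1 + 5x2 = -37 and x1 + 10x2 = 8 meet at (-82/5, 61/25), but that point violates x1 ≥ 0. Every candidate vertex is excluded by some other constraint, so the feasible region is empty.

infeasible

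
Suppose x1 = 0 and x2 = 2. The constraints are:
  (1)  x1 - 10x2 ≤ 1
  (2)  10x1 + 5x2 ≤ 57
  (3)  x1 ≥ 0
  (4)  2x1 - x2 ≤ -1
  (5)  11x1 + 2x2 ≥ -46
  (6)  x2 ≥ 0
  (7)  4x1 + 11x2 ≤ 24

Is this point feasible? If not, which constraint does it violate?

(1): -20 ≤ 1 ✓
(2): 10 ≤ 57 ✓
(3): 0 ≥ 0 ✓
(4): -2 ≤ -1 ✓
(5): 4 ≥ -46 ✓
(6): 2 ≥ 0 ✓
(7): 22 ≤ 24 ✓

feasible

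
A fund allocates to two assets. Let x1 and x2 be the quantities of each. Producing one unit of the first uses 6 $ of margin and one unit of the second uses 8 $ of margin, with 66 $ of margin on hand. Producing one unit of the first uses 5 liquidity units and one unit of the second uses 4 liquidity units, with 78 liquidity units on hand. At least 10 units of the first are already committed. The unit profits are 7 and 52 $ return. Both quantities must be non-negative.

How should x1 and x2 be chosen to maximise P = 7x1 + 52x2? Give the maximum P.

x1 = 10, x2 = 3/4, maximum P = 109

Feasible corners and P = 7x1 + 52x2:
  (11, 0) → P = 77
  (10, 0) → P = 70
  (10, 3/4) → P = 109

The optimum lies where 6x1 + 8x2 = 66 and x1 = 10.
Solving simultaneously gives x1 = 10, x2 = 3/4.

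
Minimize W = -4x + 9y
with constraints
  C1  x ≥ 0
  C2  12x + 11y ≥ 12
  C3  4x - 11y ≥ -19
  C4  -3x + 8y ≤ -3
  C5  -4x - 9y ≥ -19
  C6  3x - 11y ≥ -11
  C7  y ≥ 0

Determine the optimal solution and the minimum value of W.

Vertices and W = -4x + 9y:
  (1, 0) → W = -4
  (179/59, 45/59) → W = -311/59
  (19/4, 0) → W = -19

The optimum lies where -4x - 9y = -19 and y = 0.
Solving simultaneously gives x = 19/4, y = 0.

x = 19/4, y = 0, minimum W = -19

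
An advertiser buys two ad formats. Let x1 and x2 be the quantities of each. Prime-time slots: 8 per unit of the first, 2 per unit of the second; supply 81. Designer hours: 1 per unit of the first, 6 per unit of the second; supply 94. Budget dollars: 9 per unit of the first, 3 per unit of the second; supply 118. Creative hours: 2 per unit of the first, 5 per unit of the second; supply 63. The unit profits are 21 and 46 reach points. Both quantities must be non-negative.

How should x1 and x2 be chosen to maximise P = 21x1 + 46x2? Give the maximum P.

The binding constraints are 8x1 + 2x2 = 81 and 2x1 + 5x2 = 63.
Solving simultaneously gives x1 = 31/4, x2 = 19/2.

x1 = 31/4, x2 = 19/2, maximum P = 2399/4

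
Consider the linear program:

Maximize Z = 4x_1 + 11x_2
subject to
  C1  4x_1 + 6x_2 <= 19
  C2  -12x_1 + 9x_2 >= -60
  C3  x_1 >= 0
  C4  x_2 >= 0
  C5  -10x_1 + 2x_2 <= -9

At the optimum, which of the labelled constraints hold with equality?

Extreme points and Z = 4x_1 + 11x_2:
  (19/4, 0) → Z = 19
  (23/17, 77/34) → Z = 1031/34
  (9/10, 0) → Z = 18/5

The maximum is at (23/17, 77/34). Substituting into each constraint, equality holds for C1 and C5; the remaining constraints have slack.

C1 and C5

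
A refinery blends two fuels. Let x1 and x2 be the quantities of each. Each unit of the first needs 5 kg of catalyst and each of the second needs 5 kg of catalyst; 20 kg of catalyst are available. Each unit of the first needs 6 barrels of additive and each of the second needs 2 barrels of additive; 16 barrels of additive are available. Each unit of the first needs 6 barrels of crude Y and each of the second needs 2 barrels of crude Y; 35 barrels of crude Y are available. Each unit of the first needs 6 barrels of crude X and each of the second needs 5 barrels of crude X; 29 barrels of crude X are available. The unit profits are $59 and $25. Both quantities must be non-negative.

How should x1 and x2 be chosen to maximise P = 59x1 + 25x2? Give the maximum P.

x1 = 2, x2 = 2, maximum P = 168

Feasible corners and P = 59x1 + 25x2:
  (0, 0) → P = 0
  (0, 4) → P = 100
  (8/3, 0) → P = 472/3
  (2, 2) → P = 168

At the optimal vertex, 5x1 + 5x2 = 20 and 6x1 + 2x2 = 16.
Solving simultaneously gives x1 = 2, x2 = 2.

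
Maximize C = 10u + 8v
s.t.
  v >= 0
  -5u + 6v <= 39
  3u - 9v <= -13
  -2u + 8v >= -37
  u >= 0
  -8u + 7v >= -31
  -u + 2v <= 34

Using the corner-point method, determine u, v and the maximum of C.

u = 100/3, v = 101/3, maximum C = 1808/3

Feasible corners and C = 10u + 8v:
  (0, 13/2) → C = 52
  (63/2, 131/4) → C = 577
  (0, 13/9) → C = 104/9
  (370/51, 197/51) → C = 5276/51
  (100/3, 101/3) → C = 1808/3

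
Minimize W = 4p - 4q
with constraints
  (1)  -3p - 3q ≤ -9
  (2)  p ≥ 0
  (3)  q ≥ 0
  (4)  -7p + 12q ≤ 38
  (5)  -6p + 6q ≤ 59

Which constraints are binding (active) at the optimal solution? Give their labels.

Vertices and W = 4p - 4q:
  (0, 3) → W = -12
  (3, 0) → W = 12
  (0, 19/6) → W = -38/3
The feasible region is unbounded (it extends along (12, 7), (1, 0)), but W strictly increases along every unbounded feasible direction, so there is no improving ray and the minimum is attained at a vertex.

The minimum is at (0, 19/6). Substituting into each constraint, equality holds for (2) and (4); the remaining constraints have slack.

(2) and (4)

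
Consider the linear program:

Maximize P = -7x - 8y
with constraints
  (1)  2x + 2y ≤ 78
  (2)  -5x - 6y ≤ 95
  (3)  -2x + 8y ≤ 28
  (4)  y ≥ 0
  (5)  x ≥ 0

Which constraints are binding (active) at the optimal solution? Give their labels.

(4) and (5)

Feasible corners and P = -7x - 8y:
  (142/5, 53/5) → P = -1418/5
  (39, 0) → P = -273
  (0, 7/2) → P = -28
  (0, 0) → P = 0

The maximum is at (0, 0). Substituting into each constraint, equality holds for (4) and (5); the remaining constraints have slack.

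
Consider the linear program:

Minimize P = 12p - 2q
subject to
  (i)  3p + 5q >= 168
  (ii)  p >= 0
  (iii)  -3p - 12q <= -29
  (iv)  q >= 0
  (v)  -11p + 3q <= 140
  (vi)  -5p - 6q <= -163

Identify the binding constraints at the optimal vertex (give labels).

(ii) and (v)

Corner points and P = 12p - 2q:
  (0, 168/5) → P = -336/5
  (56, 0) → P = 672
  (0, 140/3) → P = -280/3
The feasible region is unbounded (it extends along (1, 0), (3, 11)), but P strictly increases along every unbounded feasible direction, so there is no improving ray and the minimum is attained at a vertex.

The minimum is at (0, 140/3). Substituting into each constraint, equality holds for (ii) and (v); the remaining constraints have slack.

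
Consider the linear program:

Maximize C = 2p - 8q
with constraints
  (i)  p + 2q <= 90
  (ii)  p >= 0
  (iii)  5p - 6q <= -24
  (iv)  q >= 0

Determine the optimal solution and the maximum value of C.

The binding constraints are p = 0 and 5p - 6q = -24.
Solving simultaneously gives p = 0, q = 4.

p = 0, q = 4, maximum C = -32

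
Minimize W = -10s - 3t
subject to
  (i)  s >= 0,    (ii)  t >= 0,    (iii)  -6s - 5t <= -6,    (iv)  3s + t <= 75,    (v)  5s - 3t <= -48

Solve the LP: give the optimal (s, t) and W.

Extreme points and W = -10s - 3t:
  (0, 75) → W = -225
  (0, 16) → W = -48
  (177/14, 519/14) → W = -3327/14

s = 177/14, t = 519/14, minimum W = -3327/14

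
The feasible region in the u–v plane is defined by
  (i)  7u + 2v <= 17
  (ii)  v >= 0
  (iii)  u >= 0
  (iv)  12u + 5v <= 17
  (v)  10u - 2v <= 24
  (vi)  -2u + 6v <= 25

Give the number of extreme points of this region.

3

The feasible vertices (each the meet of two boundaries and inside every other half-plane) are:
  (0, 0)
  (17/12, 0)
  (0, 17/5)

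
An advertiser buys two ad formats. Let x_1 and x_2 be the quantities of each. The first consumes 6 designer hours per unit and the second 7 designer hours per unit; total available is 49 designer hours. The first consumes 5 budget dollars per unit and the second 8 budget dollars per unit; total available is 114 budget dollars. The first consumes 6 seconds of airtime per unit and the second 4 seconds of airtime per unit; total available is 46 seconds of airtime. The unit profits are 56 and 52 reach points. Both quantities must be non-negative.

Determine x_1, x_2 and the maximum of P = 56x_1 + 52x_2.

x_1 = 7, x_2 = 1, maximum P = 444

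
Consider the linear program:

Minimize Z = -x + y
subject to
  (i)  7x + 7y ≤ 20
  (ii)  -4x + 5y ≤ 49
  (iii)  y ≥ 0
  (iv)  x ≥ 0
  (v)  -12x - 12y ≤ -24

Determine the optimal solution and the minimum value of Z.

x = 20/7, y = 0, minimum Z = -20/7

Corner points and Z = -x + y:
  (20/7, 0) → Z = -20/7
  (0, 20/7) → Z = 20/7
  (2, 0) → Z = -2
  (0, 2) → Z = 2

At the optimal vertex, 7x + 7y = 20 and y = 0.
Solving simultaneously gives x = 20/7, y = 0.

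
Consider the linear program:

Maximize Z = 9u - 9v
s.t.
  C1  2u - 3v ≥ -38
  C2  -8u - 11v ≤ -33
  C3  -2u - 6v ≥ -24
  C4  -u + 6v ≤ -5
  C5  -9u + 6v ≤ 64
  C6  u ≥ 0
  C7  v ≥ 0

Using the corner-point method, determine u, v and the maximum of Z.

Feasible corners and Z = 9u - 9v:
  (29/3, 7/9) → Z = 80
  (12, 0) → Z = 108
  (5, 0) → Z = 45

u = 12, v = 0, maximum Z = 108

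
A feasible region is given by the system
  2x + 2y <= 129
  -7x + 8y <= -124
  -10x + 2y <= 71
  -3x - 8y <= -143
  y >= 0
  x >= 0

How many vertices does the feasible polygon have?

4

Pairwise boundary intersections that survive every other constraint:
  (128/3, 131/6)
  (129/2, 0)
  (267/10, 629/80)
  (143/3, 0)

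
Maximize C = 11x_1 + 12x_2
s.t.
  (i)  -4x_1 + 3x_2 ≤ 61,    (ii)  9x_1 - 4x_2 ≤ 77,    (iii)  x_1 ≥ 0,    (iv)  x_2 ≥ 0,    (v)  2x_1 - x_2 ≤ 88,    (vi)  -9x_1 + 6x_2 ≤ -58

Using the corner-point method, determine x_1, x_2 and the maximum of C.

Extreme points and C = 11x_1 + 12x_2:
  (77/9, 0) → C = 847/9
  (115/9, 19/2) → C = 2291/9
  (58/9, 0) → C = 638/9

x_1 = 115/9, x_2 = 19/2, maximum C = 2291/9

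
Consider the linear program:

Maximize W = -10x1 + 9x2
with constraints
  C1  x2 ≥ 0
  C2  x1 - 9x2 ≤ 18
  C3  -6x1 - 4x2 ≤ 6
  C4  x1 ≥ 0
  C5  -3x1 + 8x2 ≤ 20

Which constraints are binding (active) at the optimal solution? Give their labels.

C4 and C5

Vertices and W = -10x1 + 9x2:
  (18, 0) → W = -180
  (0, 0) → W = 0
  (0, 5/2) → W = 45/2
The feasible region is unbounded (it extends along (8, 3), (9, 1)), but W strictly decreases along every unbounded feasible direction, so there is no improving ray and the maximum is attained at a vertex.

The maximum is at (0, 5/2). Substituting into each constraint, equality holds for C4 and C5; the remaining constraints have slack.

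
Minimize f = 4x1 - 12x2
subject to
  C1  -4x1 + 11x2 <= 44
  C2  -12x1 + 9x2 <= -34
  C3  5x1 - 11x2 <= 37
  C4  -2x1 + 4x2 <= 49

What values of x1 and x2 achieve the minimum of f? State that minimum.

Extreme points and f = 4x1 - 12x2:
  (385/48, 83/12) → f = -611/12
  (81, 368/11) → f = -852/11
  (41/87, -274/87) → f = 3452/87

At the optimal vertex, -4x1 + 11x2 = 44 and 5x1 - 11x2 = 37.
Solving simultaneously gives x1 = 81, x2 = 368/11.

x1 = 81, x2 = 368/11, minimum f = -852/11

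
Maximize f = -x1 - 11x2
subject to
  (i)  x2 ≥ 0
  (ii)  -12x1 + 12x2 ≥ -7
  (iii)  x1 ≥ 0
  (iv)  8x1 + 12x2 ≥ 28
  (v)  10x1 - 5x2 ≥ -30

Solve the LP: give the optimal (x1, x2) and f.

x1 = 7/4, x2 = 7/6, maximum f = -175/12

The feasible region is unbounded (it extends along (1, 2), (1, 1)), but f strictly decreases along every unbounded feasible direction, so there is no improving ray and the maximum is attained at a vertex.

The binding constraints are -12x1 + 12x2 = -7 and 8x1 + 12x2 = 28.
Solving simultaneously gives x1 = 7/4, x2 = 7/6.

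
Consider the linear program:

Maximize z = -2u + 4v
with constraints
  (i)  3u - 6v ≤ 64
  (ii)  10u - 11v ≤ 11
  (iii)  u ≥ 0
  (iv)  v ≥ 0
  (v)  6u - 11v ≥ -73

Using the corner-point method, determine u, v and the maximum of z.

Vertices and z = -2u + 4v:
  (11/10, 0) → z = -11/5
  (21, 199/11) → z = 334/11
  (0, 0) → z = 0
  (0, 73/11) → z = 292/11

The binding constraints are 10u - 11v = 11 and 6u - 11v = -73.
Solving simultaneously gives u = 21, v = 199/11.

u = 21, v = 199/11, maximum z = 334/11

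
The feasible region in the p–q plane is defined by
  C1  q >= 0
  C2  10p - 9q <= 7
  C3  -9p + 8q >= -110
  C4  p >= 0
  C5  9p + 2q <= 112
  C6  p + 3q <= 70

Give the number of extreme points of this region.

5

Of the 15 pairwise boundary intersections, those satisfying every inequality are:
  (7/10, 0)
  (0, 0)
  (1022/101, 1057/101)
  (0, 70/3)
  (196/25, 518/25)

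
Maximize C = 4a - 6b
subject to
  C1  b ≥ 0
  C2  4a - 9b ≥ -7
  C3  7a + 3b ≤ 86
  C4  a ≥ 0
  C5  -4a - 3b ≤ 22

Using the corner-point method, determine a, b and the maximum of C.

a = 86/7, b = 0, maximum C = 344/7

Vertices and C = 4a - 6b:
  (86/7, 0) → C = 344/7
  (0, 0) → C = 0
  (251/25, 131/25) → C = 218/25
  (0, 7/9) → C = -14/3

The optimum lies where b = 0 and 7a + 3b = 86.
Solving simultaneously gives a = 86/7, b = 0.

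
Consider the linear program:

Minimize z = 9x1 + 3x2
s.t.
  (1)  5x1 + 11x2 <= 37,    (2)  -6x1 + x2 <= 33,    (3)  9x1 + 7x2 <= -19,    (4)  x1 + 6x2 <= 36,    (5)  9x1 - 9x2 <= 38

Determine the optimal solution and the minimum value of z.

x1 = -67/9, x2 = -35/3, minimum z = -102

The binding constraints are -6x1 + x2 = 33 and 9x1 - 9x2 = 38.
Solving simultaneously gives x1 = -67/9, x2 = -35/3.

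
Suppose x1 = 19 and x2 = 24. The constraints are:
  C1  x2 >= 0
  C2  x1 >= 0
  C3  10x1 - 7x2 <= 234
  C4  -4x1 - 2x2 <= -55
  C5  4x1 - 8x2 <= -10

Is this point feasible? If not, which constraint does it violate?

feasible

C1: 24 ≥ 0 ✓
C2: 19 ≥ 0 ✓
C3: 22 ≤ 234 ✓
C4: -124 ≤ -55 ✓
C5: -116 ≤ -10 ✓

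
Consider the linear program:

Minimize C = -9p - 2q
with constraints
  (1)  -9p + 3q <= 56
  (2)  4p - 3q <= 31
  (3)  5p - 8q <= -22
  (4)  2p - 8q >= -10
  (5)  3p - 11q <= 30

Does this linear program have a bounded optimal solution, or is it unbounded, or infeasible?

bounded optimum

Vertices and C = -9p - 2q:
  (-382/57, -82/57) → C = 3602/57
  (-19/3, -1/3) → C = 173/3
  (-4, 1/4) → C = 71/2
The feasible region has finitely many vertices and no improving ray; the minimum is 71/2 at (-4, 1/4).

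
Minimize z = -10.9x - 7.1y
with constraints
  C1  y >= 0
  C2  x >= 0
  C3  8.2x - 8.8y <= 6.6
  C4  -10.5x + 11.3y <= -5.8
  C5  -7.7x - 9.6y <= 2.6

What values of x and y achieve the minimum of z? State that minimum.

x = 1177/13, y = 1087/13, minimum z = -20547/13

Feasible corners and z = -10.9x - 7.1y:
  (33/41, 0) → z = -3597/410
  (58/105, 0) → z = -3161/525
  (1177/13, 1087/13) → z = -20547/13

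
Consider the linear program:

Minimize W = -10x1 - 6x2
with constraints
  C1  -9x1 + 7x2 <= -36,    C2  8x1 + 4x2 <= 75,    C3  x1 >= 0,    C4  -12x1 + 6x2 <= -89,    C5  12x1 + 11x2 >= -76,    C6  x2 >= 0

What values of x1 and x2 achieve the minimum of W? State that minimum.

x1 = 403/48, x2 = 47/24, minimum W = -2297/24

Corner points and W = -10x1 - 6x2:
  (403/48, 47/24) → W = -2297/24
  (75/8, 0) → W = -375/4
  (89/12, 0) → W = -445/6

The binding constraints are 8x1 + 4x2 = 75 and -12x1 + 6x2 = -89.
Solving simultaneously gives x1 = 403/48, x2 = 47/24.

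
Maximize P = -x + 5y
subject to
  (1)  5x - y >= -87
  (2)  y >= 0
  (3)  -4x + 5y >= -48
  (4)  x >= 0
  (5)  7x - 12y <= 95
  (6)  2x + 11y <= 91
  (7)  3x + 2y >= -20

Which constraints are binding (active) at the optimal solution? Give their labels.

Vertices and P = -x + 5y:
  (12, 0) → P = -12
  (0, 0) → P = 0
  (983/54, 134/27) → P = 119/18
  (0, 91/11) → P = 455/11

The maximum is at (0, 91/11). Substituting into each constraint, equality holds for (4) and (6); the remaining constraints have slack.

(4) and (6)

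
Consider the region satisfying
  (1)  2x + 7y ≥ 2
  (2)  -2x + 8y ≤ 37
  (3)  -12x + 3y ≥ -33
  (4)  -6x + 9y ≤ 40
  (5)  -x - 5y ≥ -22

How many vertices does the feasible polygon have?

Pairwise boundary intersections that survive every other constraint:
  (79/30, -7/15)
  (-131/30, 23/15)
  (11/3, 11/3)
  (-2/39, 172/39)

4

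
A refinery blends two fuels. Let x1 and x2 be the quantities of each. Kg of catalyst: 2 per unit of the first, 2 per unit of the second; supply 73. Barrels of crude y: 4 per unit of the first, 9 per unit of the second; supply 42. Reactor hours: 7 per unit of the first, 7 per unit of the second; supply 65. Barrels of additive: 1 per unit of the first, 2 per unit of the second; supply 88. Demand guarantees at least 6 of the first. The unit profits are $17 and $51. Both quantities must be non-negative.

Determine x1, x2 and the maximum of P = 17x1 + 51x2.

Vertices and P = 17x1 + 51x2:
  (65/7, 0) → P = 1105/7
  (6, 0) → P = 102
  (291/35, 34/35) → P = 6681/35
  (6, 2) → P = 204

x1 = 6, x2 = 2, maximum P = 204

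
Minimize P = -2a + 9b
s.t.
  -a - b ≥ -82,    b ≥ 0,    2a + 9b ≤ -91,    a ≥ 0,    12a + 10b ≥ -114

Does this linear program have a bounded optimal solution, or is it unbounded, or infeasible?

infeasible

The boundaries -a - b = -82 and b = 0 meet at (82, 0), but that point violates 2a + 9b ≤ -91. Every candidate vertex is excluded by some other constraint, so the feasible region is empty.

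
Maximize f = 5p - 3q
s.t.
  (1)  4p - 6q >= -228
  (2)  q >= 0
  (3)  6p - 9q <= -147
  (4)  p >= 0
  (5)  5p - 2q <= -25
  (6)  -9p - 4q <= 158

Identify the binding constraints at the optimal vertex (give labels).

Feasible corners and f = 5p - 3q:
  (0, 38) → f = -114
  (153/11, 520/11) → f = -795/11
  (0, 49/3) → f = -49
  (23/11, 195/11) → f = -470/11

The maximum is at (23/11, 195/11). Substituting into each constraint, equality holds for (3) and (5); the remaining constraints have slack.

(3) and (5)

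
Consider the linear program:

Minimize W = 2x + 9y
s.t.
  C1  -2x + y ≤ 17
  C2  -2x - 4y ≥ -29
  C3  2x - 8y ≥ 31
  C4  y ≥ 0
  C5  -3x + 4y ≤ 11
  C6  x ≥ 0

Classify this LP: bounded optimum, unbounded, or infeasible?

infeasible

The boundaries -2x - 4y = -29 and 2x - 8y = 31 meet at (89/6, -1/6), but that point violates y ≥ 0. Every candidate vertex is excluded by some other constraint, so the feasible region is empty.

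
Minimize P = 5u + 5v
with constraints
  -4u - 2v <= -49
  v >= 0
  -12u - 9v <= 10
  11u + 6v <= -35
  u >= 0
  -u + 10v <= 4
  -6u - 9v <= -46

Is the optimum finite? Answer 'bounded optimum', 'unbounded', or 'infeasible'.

The boundaries -4u - 2v = -49 and v = 0 meet at (49/4, 0), but that point violates 11u + 6v ≤ -35. Every candidate vertex is excluded by some other constraint, so the feasible region is empty.

infeasible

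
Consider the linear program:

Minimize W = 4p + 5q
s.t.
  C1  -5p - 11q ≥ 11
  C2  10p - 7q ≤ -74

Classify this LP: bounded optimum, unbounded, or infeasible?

From the feasible point (-891/145, 52/29), moving in the direction (-7, -10) keeps every constraint satisfied while W decreases without bound.

unbounded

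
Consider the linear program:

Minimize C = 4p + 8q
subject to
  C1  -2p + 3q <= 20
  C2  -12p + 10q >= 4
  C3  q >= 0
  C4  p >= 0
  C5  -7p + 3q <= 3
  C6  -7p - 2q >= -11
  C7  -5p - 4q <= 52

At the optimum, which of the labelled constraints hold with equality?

Corner points and C = 4p + 8q:
  (0, 2/5) → C = 16/5
  (51/47, 80/47) → C = 844/47
  (0, 1) → C = 8
  (27/35, 14/5) → C = 892/35

The minimum is at (0, 2/5). Substituting into each constraint, equality holds for C2 and C4; the remaining constraints have slack.

C2 and C4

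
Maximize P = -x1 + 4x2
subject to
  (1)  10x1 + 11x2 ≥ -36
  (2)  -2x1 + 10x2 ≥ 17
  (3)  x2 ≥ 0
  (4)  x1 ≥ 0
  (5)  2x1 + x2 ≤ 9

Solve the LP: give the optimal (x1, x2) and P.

x1 = 0, x2 = 9, maximum P = 36

Corner points and P = -x1 + 4x2:
  (0, 17/10) → P = 34/5
  (73/22, 26/11) → P = 135/22
  (0, 9) → P = 36

The binding constraints are x1 = 0 and 2x1 + x2 = 9.
Solving simultaneously gives x1 = 0, x2 = 9.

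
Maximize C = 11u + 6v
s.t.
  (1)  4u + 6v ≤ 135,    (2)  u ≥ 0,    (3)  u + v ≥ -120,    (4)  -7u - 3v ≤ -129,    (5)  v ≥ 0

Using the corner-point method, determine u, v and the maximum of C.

u = 135/4, v = 0, maximum C = 1485/4

Vertices and C = 11u + 6v:
  (123/10, 143/10) → C = 2211/10
  (135/4, 0) → C = 1485/4
  (129/7, 0) → C = 1419/7

The optimum lies where 4u + 6v = 135 and v = 0.
Solving simultaneously gives u = 135/4, v = 0.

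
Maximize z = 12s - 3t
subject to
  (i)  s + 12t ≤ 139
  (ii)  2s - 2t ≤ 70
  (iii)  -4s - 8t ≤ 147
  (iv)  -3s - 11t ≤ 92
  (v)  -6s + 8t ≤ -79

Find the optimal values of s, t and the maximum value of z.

s = 43, t = 8, maximum z = 492

Extreme points and z = 12s - 3t:
  (43, 8) → z = 492
  (103/4, 151/16) → z = 4491/16
  (293/14, -197/14) → z = 4107/14
  (133/90, -263/30) → z = 1321/30

At the optimal vertex, s + 12t = 139 and 2s - 2t = 70.
Solving simultaneously gives s = 43, t = 8.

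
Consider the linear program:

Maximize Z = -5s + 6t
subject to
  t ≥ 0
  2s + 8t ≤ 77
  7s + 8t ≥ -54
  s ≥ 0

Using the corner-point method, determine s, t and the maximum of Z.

s = 0, t = 77/8, maximum Z = 231/4

At the optimal vertex, 2s + 8t = 77 and s = 0.
Solving simultaneously gives s = 0, t = 77/8.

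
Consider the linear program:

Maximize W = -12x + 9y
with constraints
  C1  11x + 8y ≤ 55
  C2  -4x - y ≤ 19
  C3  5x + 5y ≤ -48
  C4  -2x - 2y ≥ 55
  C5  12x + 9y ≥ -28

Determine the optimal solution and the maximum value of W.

x = 439/6, y = -302/3, maximum W = -1784

Extreme points and W = -12x + 9y:
  (275/3, -715/6) → W = -4345/2
  (719/3, -968/3) → W = -5780
  (439/6, -302/3) → W = -1784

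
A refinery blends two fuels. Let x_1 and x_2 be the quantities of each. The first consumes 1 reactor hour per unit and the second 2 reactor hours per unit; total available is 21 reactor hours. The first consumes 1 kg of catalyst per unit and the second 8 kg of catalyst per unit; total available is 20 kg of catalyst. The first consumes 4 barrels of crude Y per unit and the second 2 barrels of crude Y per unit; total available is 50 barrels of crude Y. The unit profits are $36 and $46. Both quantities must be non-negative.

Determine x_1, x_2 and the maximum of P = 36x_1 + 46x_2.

Corner points and P = 36x_1 + 46x_2:
  (0, 0) → P = 0
  (0, 5/2) → P = 115
  (25/2, 0) → P = 450
  (12, 1) → P = 478

The optimum lies where x_1 + 8x_2 = 20 and 4x_1 + 2x_2 = 50.
Solving simultaneously gives x_1 = 12, x_2 = 1.

x_1 = 12, x_2 = 1, maximum P = 478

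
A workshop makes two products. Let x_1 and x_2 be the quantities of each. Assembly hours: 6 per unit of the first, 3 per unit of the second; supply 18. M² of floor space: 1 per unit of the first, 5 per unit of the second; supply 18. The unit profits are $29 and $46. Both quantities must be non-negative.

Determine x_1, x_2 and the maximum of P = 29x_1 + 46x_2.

x_1 = 4/3, x_2 = 10/3, maximum P = 192

The binding constraints are 6x_1 + 3x_2 = 18 and x_1 + 5x_2 = 18.
Solving simultaneously gives x_1 = 4/3, x_2 = 10/3.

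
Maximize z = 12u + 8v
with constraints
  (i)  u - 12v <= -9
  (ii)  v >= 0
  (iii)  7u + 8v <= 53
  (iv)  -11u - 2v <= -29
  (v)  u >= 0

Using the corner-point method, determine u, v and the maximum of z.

Vertices and z = 12u + 8v:
  (141/23, 29/23) → z = 1924/23
  (165/67, 64/67) → z = 2492/67
  (63/37, 190/37) → z = 2276/37

At the optimal vertex, u - 12v = -9 and 7u + 8v = 53.
Solving simultaneously gives u = 141/23, v = 29/23.

u = 141/23, v = 29/23, maximum z = 1924/23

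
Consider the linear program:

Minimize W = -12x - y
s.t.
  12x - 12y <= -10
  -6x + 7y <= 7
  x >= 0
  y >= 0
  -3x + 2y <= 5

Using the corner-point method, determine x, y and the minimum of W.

x = 7/6, y = 2, minimum W = -16

Corner points and W = -12x - y:
  (7/6, 2) → W = -16
  (0, 5/6) → W = -5/6
  (0, 1) → W = -1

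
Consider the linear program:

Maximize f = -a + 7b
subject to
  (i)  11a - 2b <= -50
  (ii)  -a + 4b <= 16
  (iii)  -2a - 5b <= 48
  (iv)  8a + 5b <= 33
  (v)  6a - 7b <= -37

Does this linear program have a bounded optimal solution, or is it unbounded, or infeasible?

Extreme points and f = -a + 7b:
  (-4, 3) → f = 25
  (-276/65, 107/65) → f = 205/13
  (-272/13, -16/13) → f = 160/13
  (-521/44, -107/22) → f = -977/44
The feasible region has finitely many vertices and no improving ray; the maximum is 25 at (-4, 3).

bounded optimum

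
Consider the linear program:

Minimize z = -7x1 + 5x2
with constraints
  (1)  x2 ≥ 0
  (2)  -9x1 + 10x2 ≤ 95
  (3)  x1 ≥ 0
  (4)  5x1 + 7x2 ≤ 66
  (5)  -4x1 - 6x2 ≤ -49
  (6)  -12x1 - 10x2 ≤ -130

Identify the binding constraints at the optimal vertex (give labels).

(1) and (4)

Feasible corners and z = -7x1 + 5x2:
  (66/5, 0) → z = -462/5
  (49/4, 0) → z = -343/4
  (125/17, 71/17) → z = -520/17
  (145/16, 17/8) → z = -845/16

The minimum is at (66/5, 0). Substituting into each constraint, equality holds for (1) and (4); the remaining constraints have slack.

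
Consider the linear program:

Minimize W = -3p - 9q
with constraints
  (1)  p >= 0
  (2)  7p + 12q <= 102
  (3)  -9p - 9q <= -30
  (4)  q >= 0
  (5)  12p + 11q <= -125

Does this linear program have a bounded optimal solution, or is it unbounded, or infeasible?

infeasible

The boundaries p = 0 and 7p + 12q = 102 meet at (0, 17/2), but that point violates 12p + 11q ≤ -125. Every candidate vertex is excluded by some other constraint, so the feasible region is empty.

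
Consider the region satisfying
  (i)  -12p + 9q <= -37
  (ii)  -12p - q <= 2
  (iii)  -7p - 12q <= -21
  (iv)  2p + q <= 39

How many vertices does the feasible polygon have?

3

Intersecting each pair of boundary lines and keeping only the points that satisfy every inequality leaves:
  (211/69, -7/207)
  (194/15, 197/15)
  (447/17, -231/17)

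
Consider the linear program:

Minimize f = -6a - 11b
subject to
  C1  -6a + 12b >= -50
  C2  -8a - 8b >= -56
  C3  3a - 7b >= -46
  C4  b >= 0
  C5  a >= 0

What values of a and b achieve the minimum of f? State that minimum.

Corner points and f = -6a - 11b:
  (3/10, 67/10) → f = -151/2
  (7, 0) → f = -42
  (0, 46/7) → f = -506/7
  (0, 0) → f = 0

At the optimal vertex, -8a - 8b = -56 and 3a - 7b = -46.
Solving simultaneously gives a = 3/10, b = 67/10.

a = 3/10, b = 67/10, minimum f = -151/2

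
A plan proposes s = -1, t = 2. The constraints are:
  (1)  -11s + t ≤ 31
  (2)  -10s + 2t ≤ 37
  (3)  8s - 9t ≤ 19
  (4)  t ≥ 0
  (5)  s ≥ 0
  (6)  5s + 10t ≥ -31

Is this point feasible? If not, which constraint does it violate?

Constraint (5): s = -1, which is not ≥ 0. All other constraints are satisfied.

not feasible — violates (5)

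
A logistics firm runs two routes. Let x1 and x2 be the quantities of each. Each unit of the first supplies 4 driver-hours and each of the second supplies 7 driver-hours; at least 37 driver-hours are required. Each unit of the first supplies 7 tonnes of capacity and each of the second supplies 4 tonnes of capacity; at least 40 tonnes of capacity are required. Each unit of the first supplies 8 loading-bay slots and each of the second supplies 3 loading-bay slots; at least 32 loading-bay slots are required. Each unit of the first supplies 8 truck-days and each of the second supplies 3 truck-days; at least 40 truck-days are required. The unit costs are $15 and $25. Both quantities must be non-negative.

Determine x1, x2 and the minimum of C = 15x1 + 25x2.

Corner points and C = 15x1 + 25x2:
  (0, 40/3) → C = 1000/3
  (37/4, 0) → C = 555/4
  (4, 3) → C = 135
  (40/11, 40/11) → C = 1600/11
The feasible region is unbounded (it extends along (0, 1), (1, 0)), but C strictly increases along every unbounded feasible direction, so there is no improving ray and the minimum is attained at a vertex.

The optimum lies where 4x1 + 7x2 = 37 and 7x1 + 4x2 = 40.
Solving simultaneously gives x1 = 4, x2 = 3.

x1 = 4, x2 = 3, minimum C = 135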